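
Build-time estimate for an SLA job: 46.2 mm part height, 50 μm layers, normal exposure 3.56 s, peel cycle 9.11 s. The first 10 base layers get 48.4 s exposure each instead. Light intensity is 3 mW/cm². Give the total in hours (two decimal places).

Number of layers: 46.2 / 0.05 → 924 (rounded up).
Burn-in layers = 10 × (48.4 + 9.11), so 575.1 s.
Regular layers = 914 × (3.56 + 9.11) = 11580.38 s.
Total = 575.1 + 11580.38 = 12155.48 s = 3.38 hours.

3.38 hours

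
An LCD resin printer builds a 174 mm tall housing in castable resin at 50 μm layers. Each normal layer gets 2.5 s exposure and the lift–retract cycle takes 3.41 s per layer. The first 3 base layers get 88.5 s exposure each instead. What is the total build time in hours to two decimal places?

Number of layers: 174 / 0.05 → 3480 (rounded up).
Bottom layers: 3 × (88.5 + 3.41) → 275.73 s.
Normal layers = 3477 × (2.5 + 3.41) = 20549.07 s.
Sum: 275.73 + 20549.07 = 20824.8 s → 5.78 hours.

5.78 hours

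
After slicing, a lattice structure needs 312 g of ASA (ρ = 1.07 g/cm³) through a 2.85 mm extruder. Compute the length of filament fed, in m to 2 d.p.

Extruded volume: 312/1.07 = 291.5888 cm³ (291588.8 mm³).
Cross-section of 2.85 mm filament: π·(2.85/2)² = 6.3794 mm².
L = V/A = 291588.8/6.3794 = 45707.87 mm → 45.71 m.

45.71 m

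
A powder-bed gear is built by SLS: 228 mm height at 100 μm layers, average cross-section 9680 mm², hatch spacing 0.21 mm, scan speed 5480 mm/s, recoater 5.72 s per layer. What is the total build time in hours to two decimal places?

Layer count = ceil(228 / 0.1) = 2280.
Scan path per layer = 9680 / 0.21 = 46095.2 mm.
Per-layer scan time = 46095.2 / 5480, so 8.4115 s.
Time per layer = 8.4115 + 5.72 = 14.1315 s.
Total: 2280 × 14.1315 s = 32219.82 s → 8.95 hours.

8.95 hours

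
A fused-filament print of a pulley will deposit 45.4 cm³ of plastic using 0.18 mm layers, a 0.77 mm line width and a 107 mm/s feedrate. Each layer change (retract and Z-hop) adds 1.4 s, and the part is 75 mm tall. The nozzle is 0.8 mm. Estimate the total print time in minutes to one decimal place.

Extrusion cross-section = 0.18 × 0.77, so 0.1386 mm².
Path length: 45400 mm³ / 0.1386 mm² → 327561.3 mm.
Extrusion time = 327561.3 / 107 = 3061.3 s.
Layer count = ceil(75 / 0.18) = 417.
Layer-change overhead = 417 × 1.4, so 583.8 s.
Altogether 3061.3 + 583.8 = 3645.1 s, i.e. 60.8 minutes.

60.8 minutes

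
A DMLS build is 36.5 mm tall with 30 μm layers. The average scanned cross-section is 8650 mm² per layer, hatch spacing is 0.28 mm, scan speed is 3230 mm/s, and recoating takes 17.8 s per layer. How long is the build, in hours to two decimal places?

Number of layers: 36.5 / 0.03 → 1217 (rounded up).
Hatch length per layer = 8650 / 0.28 = 30892.9 mm.
Laser time per layer = 30892.9 / 3230, so 9.5644 s.
Time per layer: 9.5644 + 17.8 → 27.3644 s.
1217 layers × 27.3644 s/layer = 33302.4748 s, i.e. 9.25 hours.

9.25 hours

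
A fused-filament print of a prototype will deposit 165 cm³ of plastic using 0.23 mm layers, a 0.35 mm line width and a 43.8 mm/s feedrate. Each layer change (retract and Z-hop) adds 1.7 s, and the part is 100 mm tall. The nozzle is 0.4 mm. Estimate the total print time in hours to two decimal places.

13.20 hours

Bead cross-section = 0.23 × 0.35 = 0.0805 mm².
Path length: 165000 mm³ / 0.0805 mm² → 2049689.4 mm.
Extrusion time = 2049689.4 / 43.8, so 46796.6 s.
Layers = ⌈100/0.23⌉ = 435.
Non-print overhead = 435 × 1.7, so 739.5 s.
Altogether 46796.6 + 739.5 = 47536.1 s, i.e. 13.20 hours.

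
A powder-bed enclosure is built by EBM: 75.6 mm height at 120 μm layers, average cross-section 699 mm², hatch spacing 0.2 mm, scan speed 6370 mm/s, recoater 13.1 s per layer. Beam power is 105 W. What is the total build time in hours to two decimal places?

Number of layers: 75.6 / 0.12 → 630 (rounded up).
Scan path per layer: 699 / 0.2 → 3495 mm.
Scan time per layer = 3495 / 6370, so 0.5487 s.
Per-layer time = 0.5487 + 13.1, so 13.6487 s.
Total: 630 × 13.6487 s = 8598.681 s → 2.39 hours.

2.39 hours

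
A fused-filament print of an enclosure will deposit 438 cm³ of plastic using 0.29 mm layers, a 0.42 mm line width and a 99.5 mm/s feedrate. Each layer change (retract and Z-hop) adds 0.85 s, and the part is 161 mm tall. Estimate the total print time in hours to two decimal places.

Bead cross-section: 0.29 × 0.42 → 0.1218 mm².
Total extruded path = 438000/0.1218 = 3596059.1 mm.
Print-move time = 3596059.1 / 99.5, so 36141.3 s.
Layers = ⌈161/0.29⌉ = 556.
Layer-change overhead = 556 × 0.85, so 472.6 s.
Altogether 36141.3 + 472.6 = 36613.9 s, i.e. 10.17 hours.

10.17 hours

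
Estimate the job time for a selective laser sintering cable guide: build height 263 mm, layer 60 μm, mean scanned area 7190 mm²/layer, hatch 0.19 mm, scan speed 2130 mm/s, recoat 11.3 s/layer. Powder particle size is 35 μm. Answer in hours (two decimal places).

Layer count = ceil(263 / 0.06) = 4384.
Hatch length per layer = 7190 / 0.19, so 37842.1 mm.
Laser time per layer: 37842.1 / 2130 → 17.7662 s.
Per-layer time = 17.7662 + 11.3, so 29.0662 s.
4384 layers × 29.0662 s/layer = 127426.2208 s, i.e. 35.40 hours.

35.40 hours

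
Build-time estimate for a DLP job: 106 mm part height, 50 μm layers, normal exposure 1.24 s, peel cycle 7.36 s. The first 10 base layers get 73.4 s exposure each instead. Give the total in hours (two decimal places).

Number of layers: 106 / 0.05 → 2120 (rounded up).
Bottom layers = 10 × (73.4 + 7.36) = 807.6 s.
Remaining layers = 2110 × (1.24 + 7.36) = 18146 s.
Total = 807.6 + 18146 = 18953.6 s = 5.26 hours.

5.26 hours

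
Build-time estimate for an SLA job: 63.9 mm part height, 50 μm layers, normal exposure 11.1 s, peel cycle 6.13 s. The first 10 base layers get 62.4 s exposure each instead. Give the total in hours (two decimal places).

Layers = ⌈63.9/0.05⌉ = 1278.
Base layers = 10 × (62.4 + 6.13) = 685.3 s.
Remaining layers = 1268 × (11.1 + 6.13) = 21847.64 s.
Total = 685.3 + 21847.64 = 22532.94 s = 6.26 hours.

6.26 hours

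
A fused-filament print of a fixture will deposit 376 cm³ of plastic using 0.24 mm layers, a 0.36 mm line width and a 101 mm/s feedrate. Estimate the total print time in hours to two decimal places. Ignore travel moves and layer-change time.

Extrusion cross-section = 0.24 × 0.36 = 0.0864 mm².
Total extruded path = 376000/0.0864 = 4351851.9 mm.
Time extruding = 4351851.9 / 101, so 43087.6 s.
Converting: 43087.6 s = 11.97 hours.

11.97 hours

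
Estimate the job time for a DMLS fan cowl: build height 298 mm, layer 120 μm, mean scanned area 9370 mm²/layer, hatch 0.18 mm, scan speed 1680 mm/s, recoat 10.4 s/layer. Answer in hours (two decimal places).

Layer count = ceil(298 / 0.12) = 2484.
Per-layer scan distance = 9370 / 0.18 = 52055.6 mm.
Scan time per layer: 52055.6 / 1680 → 30.9855 s.
Per-layer time: 30.9855 + 10.4 → 41.3855 s.
2484 layers × 41.3855 s/layer = 102801.582 s, i.e. 28.56 hours.

28.56 hours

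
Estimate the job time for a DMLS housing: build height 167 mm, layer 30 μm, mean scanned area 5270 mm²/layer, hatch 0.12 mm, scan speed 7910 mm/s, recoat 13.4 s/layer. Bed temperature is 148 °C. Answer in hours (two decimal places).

29.31 hours

Layers = ⌈167/0.03⌉ = 5567.
Hatch length per layer = 5270 / 0.12, so 43916.7 mm.
Per-layer scan time = 43916.7 / 7910, so 5.552 s.
Layer cycle = 5.552 + 13.4, so 18.952 s.
Total: 5567 × 18.952 s = 105505.784 s → 29.31 hours.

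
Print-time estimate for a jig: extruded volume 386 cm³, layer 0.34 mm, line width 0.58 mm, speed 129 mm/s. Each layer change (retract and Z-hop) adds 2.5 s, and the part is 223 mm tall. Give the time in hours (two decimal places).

Bead cross-section = 0.34 × 0.58 = 0.1972 mm².
Path length: 386000 mm³ / 0.1972 mm² → 1957403.7 mm.
Time extruding = 1957403.7 / 129 = 15173.7 s.
Number of layers: 223 / 0.34 → 656 (rounded up).
Layer-change overhead = 656 × 2.5, so 1640 s.
Total = 15173.7 + 1640 = 16813.7 s = 4.67 hours.

4.67 hours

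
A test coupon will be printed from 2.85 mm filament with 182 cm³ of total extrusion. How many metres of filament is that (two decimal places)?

28.53 m

Cross-section of 2.85 mm filament: π·(2.85/2)² = 6.3794 mm².
Length = 182 cm³ / 6.3794 mm² = 182000 / 6.3794 = 28529.33 mm = 28.53 m.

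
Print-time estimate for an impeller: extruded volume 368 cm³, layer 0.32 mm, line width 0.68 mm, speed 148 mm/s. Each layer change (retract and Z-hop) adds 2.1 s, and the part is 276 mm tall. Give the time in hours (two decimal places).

Line area = 0.32 × 0.68, so 0.2176 mm².
Path length: 368000 mm³ / 0.2176 mm² → 1691176.5 mm.
Time extruding = 1691176.5 / 148 = 11426.9 s.
Layer count = ceil(276 / 0.32) = 863.
Non-print overhead = 863 × 2.1, so 1812.3 s.
Altogether 11426.9 + 1812.3 = 13239.2 s, i.e. 3.68 hours.

3.68 hours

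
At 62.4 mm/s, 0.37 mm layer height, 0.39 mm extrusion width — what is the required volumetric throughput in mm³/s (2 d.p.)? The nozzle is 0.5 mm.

A = 0.37 × 0.39 = 0.1443 mm².
Q = v·A = 62.4 × 0.1443 = 9.00 mm³/s.

9.00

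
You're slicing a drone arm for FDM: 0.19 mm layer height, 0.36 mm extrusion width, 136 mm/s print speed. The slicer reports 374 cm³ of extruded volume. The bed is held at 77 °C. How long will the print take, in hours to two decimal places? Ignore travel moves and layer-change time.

Extrusion cross-section = 0.19 × 0.36, so 0.0684 mm².
Path length: 374000 mm³ / 0.0684 mm² → 5467836.3 mm.
Time extruding = 5467836.3 / 136, so 40204.7 s.
40204.7 s = 11.17 hours.

11.17 hours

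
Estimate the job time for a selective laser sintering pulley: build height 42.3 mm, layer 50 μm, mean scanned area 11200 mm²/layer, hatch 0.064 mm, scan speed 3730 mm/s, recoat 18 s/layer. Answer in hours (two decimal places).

Layer count = ceil(42.3 / 0.05) = 846.
Scan path per layer = 11200 / 0.064, so 175000 mm.
Scan time per layer: 175000 / 3730 → 46.9169 s.
Per-layer time: 46.9169 + 18 → 64.9169 s.
846 layers × 64.9169 s/layer = 54919.6974 s, i.e. 15.26 hours.

15.26 hours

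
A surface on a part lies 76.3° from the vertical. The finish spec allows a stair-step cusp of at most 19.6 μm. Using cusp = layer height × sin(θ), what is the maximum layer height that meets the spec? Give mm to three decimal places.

t = h_c / sin θ = 0.0196 / 0.9715 = 0.020 mm.

0.020 mm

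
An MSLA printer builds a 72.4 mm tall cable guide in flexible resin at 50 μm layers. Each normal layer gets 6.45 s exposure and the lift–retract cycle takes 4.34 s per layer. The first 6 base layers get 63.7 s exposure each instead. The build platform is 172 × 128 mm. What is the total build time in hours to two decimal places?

4.44 hours

Layer count = ceil(72.4 / 0.05) = 1448.
Bottom layers = 6 × (63.7 + 4.34) = 408.24 s.
Normal layers = 1442 × (6.45 + 4.34), so 15559.18 s.
Sum: 408.24 + 15559.18 = 15967.42 s → 4.44 hours.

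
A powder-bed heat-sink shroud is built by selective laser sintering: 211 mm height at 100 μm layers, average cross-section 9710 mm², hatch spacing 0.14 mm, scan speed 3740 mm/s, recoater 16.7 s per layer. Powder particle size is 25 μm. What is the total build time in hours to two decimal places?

Layers = ⌈211/0.1⌉ = 2110.
Per-layer scan distance: 9710 / 0.14 → 69357.1 mm.
Per-layer scan time = 69357.1 / 3740 = 18.5447 s.
Per-layer time: 18.5447 + 16.7 → 35.2447 s.
2110 layers × 35.2447 s/layer = 74366.317 s, i.e. 20.66 hours.

20.66 hours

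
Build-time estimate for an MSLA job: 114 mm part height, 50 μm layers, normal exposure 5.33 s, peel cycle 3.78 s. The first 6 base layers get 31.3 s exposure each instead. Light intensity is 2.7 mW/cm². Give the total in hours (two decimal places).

5.81 hours

Number of layers: 114 / 0.05 → 2280 (rounded up).
Base layers = 6 × (31.3 + 3.78) = 210.48 s.
Remaining layers = 2274 × (5.33 + 3.78) = 20716.14 s.
Total = 210.48 + 20716.14 = 20926.62 s = 5.81 hours.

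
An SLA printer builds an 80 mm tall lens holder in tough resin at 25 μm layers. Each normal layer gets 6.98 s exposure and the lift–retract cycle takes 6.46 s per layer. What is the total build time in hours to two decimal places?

11.95 hours

Layers = ⌈80/0.025⌉ = 3200.
Each layer takes = 6.98 + 6.46 = 13.44 s.
Total = 3200 × 13.44 = 43008 s = 11.95 hours.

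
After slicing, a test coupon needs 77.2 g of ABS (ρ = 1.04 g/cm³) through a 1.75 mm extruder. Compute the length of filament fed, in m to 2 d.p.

Volume = 77.2 g / 1.04 g·cm⁻³ = 74.2308 cm³ = 74230.8 mm³.
Filament cross-section = π × (1.75/2)² = 2.4053 mm².
L = V/A = 74230.8/2.4053 = 30861.35 mm → 30.86 m.

30.86 m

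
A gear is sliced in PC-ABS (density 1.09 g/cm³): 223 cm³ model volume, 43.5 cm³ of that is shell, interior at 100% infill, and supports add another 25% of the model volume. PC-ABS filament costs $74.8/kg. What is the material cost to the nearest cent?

Interior volume = 223 − 43.5 = 179.5 cm³.
Infill volume: 1.00 × 179.5 → 179.5 cm³.
Support: 0.25 × 223 → 55.75 cm³.
Deposited volume = 43.5 + 179.5 + 55.75, so 278.75 cm³.
Mass = 278.75 × 1.09, so 303.8375 g.
At $74.8/kg: 303.8375/1000 × 74.8 = $22.73.

$22.73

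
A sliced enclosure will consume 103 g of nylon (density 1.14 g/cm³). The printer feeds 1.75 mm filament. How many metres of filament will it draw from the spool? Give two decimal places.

Volume = 103 g / 1.14 g·cm⁻³ = 90.3509 cm³ = 90350.9 mm³.
Cross-section of 1.75 mm filament: π·(1.75/2)² = 2.4053 mm².
Length = 90350.9 / 2.4053 = 37563.26 mm = 37.56 m.

37.56 m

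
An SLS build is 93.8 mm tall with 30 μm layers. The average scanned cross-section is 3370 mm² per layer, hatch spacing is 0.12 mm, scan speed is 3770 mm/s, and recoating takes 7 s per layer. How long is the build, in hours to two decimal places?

12.55 hours

Layer count = ceil(93.8 / 0.03) = 3127.
Hatch length per layer = 3370 / 0.12 = 28083.3 mm.
Per-layer scan time = 28083.3 / 3770 = 7.4492 s.
Layer cycle: 7.4492 + 7 → 14.4492 s.
3127 layers × 14.4492 s/layer = 45182.6484 s, i.e. 12.55 hours.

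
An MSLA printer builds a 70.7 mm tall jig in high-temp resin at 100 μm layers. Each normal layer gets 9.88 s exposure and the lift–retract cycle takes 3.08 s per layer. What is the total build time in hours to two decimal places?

Layer count = ceil(70.7 / 0.1) = 707.
Cycle time = 9.88 + 3.08 = 12.96 s.
Build time: 707 × 12.96 s = 9162.72 s, i.e. 2.55 hours.

2.55 hours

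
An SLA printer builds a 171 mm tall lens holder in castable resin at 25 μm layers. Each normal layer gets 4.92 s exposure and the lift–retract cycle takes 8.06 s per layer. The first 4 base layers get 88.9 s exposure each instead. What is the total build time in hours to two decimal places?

24.76 hours

Layer count = ceil(171 / 0.025) = 6840.
Burn-in layers = 4 × (88.9 + 8.06) = 387.84 s.
Regular layers = 6836 × (4.92 + 8.06) = 88731.28 s.
Sum: 387.84 + 88731.28 = 89119.12 s → 24.76 hours.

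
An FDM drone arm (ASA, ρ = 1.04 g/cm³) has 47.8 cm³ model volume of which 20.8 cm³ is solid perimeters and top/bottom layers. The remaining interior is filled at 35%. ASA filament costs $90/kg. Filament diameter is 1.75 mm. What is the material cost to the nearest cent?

$2.83

Infill region = 47.8 − 20.8 = 27 cm³.
Deposited infill: 0.35 × 27 → 9.45 cm³.
Total printed volume = 20.8 + 9.45 = 30.25 cm³.
Mass: 30.25 × 1.04 → 31.46 g.
Cost = 31.46 g / 1000 × $90/kg = $2.83.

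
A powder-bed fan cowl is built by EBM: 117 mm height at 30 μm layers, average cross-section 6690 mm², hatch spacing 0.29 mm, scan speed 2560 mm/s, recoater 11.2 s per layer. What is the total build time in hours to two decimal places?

Number of layers: 117 / 0.03 → 3900 (rounded up).
Hatch length per layer = 6690 / 0.29 = 23069 mm.
Scan time per layer = 23069 / 2560, so 9.0113 s.
Layer cycle: 9.0113 + 11.2 → 20.2113 s.
Total: 3900 × 20.2113 s = 78824.07 s → 21.90 hours.

21.90 hours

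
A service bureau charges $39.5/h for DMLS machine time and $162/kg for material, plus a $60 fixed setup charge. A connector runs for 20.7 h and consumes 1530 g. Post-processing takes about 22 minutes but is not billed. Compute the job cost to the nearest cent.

Machine cost = 39.5 × 20.7 = $817.65.
Feedstock cost: 162 × 1530/1000 → $247.86.
Adding setup: 817.65 + 247.86 + 60 → $1125.51.

$1125.51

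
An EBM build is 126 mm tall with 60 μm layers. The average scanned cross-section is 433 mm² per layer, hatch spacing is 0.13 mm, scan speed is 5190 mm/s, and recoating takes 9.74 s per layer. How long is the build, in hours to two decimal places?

Layer count = ceil(126 / 0.06) = 2100.
Hatch length per layer = 433 / 0.13 = 3330.8 mm.
Beam time per layer = 3330.8 / 5190 = 0.6418 s.
Time per layer = 0.6418 + 9.74, so 10.3818 s.
Build time = 2100 × 10.3818 = 21801.78 s = 6.06 hours.

6.06 hours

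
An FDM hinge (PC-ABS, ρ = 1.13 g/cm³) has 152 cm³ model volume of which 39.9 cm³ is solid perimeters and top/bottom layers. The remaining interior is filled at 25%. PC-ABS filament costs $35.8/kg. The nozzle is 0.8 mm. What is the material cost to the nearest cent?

Infill region: 152 − 39.9 → 112.1 cm³.
Deposited infill = 0.25 × 112.1, so 28.025 cm³.
Total printed volume = 39.9 + 28.025 = 67.925 cm³.
Mass = 67.925 × 1.13 = 76.75525 g.
Cost = 76.75525 g / 1000 × $35.8/kg = $2.75.

$2.75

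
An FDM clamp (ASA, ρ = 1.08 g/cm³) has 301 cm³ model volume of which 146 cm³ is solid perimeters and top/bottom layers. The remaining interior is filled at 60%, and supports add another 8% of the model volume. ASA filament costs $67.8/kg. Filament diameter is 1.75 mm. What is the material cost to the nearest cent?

$19.26

Interior volume = 301 − 146 = 155 cm³.
Infill deposited: 0.60 × 155 → 93 cm³.
Support = 0.08 × 301, so 24.08 cm³.
Total extruded: 146 + 93 + 24.08 → 263.08 cm³.
Mass: 263.08 × 1.08 → 284.1264 g.
At $67.8/kg: 284.1264/1000 × 67.8 = $19.26.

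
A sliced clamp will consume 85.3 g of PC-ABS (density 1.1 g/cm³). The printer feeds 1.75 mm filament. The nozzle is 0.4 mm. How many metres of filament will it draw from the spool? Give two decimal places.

Extruded volume: 85.3/1.1 = 77.5455 cm³ (77545.5 mm³).
Filament cross-section = π × (1.75/2)² = 2.4053 mm².
L = V/A = 77545.5/2.4053 = 32239.43 mm → 32.24 m.

32.24 m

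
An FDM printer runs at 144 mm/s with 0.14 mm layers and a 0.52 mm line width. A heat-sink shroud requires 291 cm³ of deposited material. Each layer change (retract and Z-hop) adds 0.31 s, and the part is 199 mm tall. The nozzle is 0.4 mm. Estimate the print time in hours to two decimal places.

7.83 hours

Line area: 0.14 × 0.52 → 0.0728 mm².
Total extruded path = 291000/0.0728 = 3997252.7 mm.
Time extruding = 3997252.7 / 144, so 27758.7 s.
Layer count = ceil(199 / 0.14) = 1422.
Z-hop total = 1422 × 0.31, so 440.82 s.
Total = 27758.7 + 440.82 = 28199.52 s = 7.83 hours.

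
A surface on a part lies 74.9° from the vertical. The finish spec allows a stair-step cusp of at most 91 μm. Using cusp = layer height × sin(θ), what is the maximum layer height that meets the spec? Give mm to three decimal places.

0.094 mm

Layer height = cusp / sin(74.9°) = 0.091 / 0.9655 = 0.094 mm.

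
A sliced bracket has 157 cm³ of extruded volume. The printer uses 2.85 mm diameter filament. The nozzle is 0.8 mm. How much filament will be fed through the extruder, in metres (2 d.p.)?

24.61 m

Cross-section of 2.85 mm filament: π·(2.85/2)² = 6.3794 mm².
Length = 157 cm³ / 6.3794 mm² = 157000 / 6.3794 = 24610.46 mm = 24.61 m.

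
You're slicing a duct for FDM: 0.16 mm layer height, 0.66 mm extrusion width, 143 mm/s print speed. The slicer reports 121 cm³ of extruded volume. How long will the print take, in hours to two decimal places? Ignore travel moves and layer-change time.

2.23 hours

Bead cross-section = 0.16 × 0.66, so 0.1056 mm².
Toolpath length = 121 cm³ / 0.1056 mm² = 121000 / 0.1056 = 1145833.3 mm.
Time extruding = 1145833.3 / 143, so 8012.8 s.
8012.8 s = 2.23 hours.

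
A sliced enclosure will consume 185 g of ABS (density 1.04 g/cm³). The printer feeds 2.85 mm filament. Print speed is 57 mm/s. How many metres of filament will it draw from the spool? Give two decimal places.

27.88 m

Extruded volume: 185/1.04 = 177.8846 cm³ (177884.6 mm³).
A = π r² = π × 1.425² = 6.3794 mm².
Length = 177884.6 / 6.3794 = 27884.22 mm = 27.88 m.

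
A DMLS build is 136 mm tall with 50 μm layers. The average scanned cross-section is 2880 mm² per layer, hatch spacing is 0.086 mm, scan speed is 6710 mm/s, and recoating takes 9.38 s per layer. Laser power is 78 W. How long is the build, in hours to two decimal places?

Layers = ⌈136/0.05⌉ = 2720.
Hatch length per layer: 2880 / 0.086 → 33488.4 mm.
Scan time per layer = 33488.4 / 6710, so 4.9908 s.
Time per layer = 4.9908 + 9.38, so 14.3708 s.
Build time = 2720 × 14.3708 = 39088.576 s = 10.86 hours.

10.86 hours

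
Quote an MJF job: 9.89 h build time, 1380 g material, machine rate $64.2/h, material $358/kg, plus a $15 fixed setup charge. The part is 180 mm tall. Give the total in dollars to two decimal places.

$1143.98

Machine-time cost = 64.2 × 9.89, so $634.938.
Material charge = 358 × 1380/1000 = $494.04.
Adding setup: 634.938 + 494.04 + 15 → 1143.978 ≈ $1143.98.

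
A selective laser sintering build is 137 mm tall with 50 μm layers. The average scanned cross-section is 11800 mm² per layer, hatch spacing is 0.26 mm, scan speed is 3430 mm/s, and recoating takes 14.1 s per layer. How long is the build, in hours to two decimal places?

20.80 hours

Layer count = ceil(137 / 0.05) = 2740.
Scan path per layer = 11800 / 0.26 = 45384.6 mm.
Scan time per layer = 45384.6 / 3430, so 13.2317 s.
Time per layer = 13.2317 + 14.1 = 27.3317 s.
Build time = 2740 × 27.3317 = 74888.858 s = 20.80 hours.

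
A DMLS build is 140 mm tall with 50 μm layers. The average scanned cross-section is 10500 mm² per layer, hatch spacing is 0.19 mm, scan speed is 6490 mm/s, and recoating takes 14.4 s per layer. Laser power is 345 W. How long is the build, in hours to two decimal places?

17.82 hours

Number of layers: 140 / 0.05 → 2800 (rounded up).
Scan path per layer: 10500 / 0.19 → 55263.2 mm.
Per-layer scan time: 55263.2 / 6490 → 8.5151 s.
Layer cycle = 8.5151 + 14.4 = 22.9151 s.
Total: 2800 × 22.9151 s = 64162.28 s → 17.82 hours.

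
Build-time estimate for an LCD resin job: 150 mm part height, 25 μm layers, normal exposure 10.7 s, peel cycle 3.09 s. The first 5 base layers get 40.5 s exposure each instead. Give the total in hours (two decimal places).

23.02 hours

Layer count = ceil(150 / 0.025) = 6000.
Bottom layers = 5 × (40.5 + 3.09) = 217.95 s.
Regular layers = 5995 × (10.7 + 3.09) = 82671.05 s.
Total = 217.95 + 82671.05 = 82889 s = 23.02 hours.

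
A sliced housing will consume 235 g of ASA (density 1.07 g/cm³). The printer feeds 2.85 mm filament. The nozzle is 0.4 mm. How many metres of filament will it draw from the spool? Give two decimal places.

Extruded volume: 235/1.07 = 219.6262 cm³ (219626.2 mm³).
Cross-section of 2.85 mm filament: π·(2.85/2)² = 6.3794 mm².
Length = 219626.2 / 6.3794 = 34427.41 mm = 34.43 m.

34.43 m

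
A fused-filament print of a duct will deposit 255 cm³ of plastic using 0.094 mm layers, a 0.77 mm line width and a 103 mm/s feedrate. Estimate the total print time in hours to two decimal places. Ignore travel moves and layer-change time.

Extrusion cross-section = 0.094 × 0.77 = 0.07238 mm².
Path length: 255000 mm³ / 0.07238 mm² → 3523072.7 mm.
Print-move time = 3523072.7 / 103 = 34204.6 s.
That's 34204.6 s → 9.50 hours.

9.50 hours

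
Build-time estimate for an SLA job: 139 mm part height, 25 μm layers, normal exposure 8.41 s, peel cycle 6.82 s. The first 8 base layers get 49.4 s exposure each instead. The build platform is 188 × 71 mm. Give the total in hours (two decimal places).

Number of layers: 139 / 0.025 → 5560 (rounded up).
Base layers = 8 × (49.4 + 6.82) = 449.76 s.
Remaining layers: 5552 × (8.41 + 6.82) → 84556.96 s.
Sum: 449.76 + 84556.96 = 85006.72 s → 23.61 hours.

23.61 hours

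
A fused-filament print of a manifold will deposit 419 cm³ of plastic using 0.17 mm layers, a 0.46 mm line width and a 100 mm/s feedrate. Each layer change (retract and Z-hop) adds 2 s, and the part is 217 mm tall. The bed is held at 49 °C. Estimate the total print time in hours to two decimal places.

15.59 hours

Extrusion cross-section: 0.17 × 0.46 → 0.0782 mm².
Total extruded path = 419000/0.0782 = 5358056.3 mm.
Extrusion time = 5358056.3 / 100, so 53580.6 s.
Layer count = ceil(217 / 0.17) = 1277.
Non-print overhead: 1277 × 2 → 2554 s.
Altogether 53580.6 + 2554 = 56134.6 s, i.e. 15.59 hours.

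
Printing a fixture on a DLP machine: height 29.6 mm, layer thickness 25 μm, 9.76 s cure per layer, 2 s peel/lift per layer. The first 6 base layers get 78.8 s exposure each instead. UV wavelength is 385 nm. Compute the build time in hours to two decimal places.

Number of layers: 29.6 / 0.025 → 1184 (rounded up).
Bottom layers = 6 × (78.8 + 2), so 484.8 s.
Regular layers = 1178 × (9.76 + 2), so 13853.28 s.
Sum: 484.8 + 13853.28 = 14338.08 s → 3.98 hours.

3.98 hours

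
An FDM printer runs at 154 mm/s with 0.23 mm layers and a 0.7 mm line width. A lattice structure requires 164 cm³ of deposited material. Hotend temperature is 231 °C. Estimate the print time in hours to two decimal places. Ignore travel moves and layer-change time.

Bead cross-section: 0.23 × 0.7 → 0.161 mm².
Toolpath length = 164 cm³ / 0.161 mm² = 164000 / 0.161 = 1018633.5 mm.
Print-move time = 1018633.5 / 154, so 6614.5 s.
6614.5 s = 1.84 hours.

1.84 hours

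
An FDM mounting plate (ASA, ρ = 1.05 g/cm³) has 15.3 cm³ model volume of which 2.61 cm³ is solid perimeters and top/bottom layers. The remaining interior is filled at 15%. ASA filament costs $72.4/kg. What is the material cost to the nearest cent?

$0.34

Volume inside the shell = 15.3 − 2.61 = 12.69 cm³.
Infill deposited = 0.15 × 12.69, so 1.9035 cm³.
Deposited volume: 2.61 + 1.9035 → 4.5135 cm³.
Mass = 4.5135 × 1.05 = 4.739175 g.
Cost = 4.739175 g / 1000 × $72.4/kg = $0.34.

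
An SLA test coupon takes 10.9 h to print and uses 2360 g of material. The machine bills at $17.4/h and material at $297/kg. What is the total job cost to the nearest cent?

Time charge = 17.4 × 10.9 = $189.66.
Material cost = 297 × 2360/1000, so $700.92.
Total = 189.66 + 700.92 = $890.58.

$890.58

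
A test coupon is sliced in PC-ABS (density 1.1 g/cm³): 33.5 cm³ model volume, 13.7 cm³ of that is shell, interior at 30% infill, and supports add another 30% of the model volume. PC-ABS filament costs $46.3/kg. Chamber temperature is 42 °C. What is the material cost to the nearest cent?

Interior volume = 33.5 − 13.7, so 19.8 cm³.
Deposited infill = 0.30 × 19.8 = 5.94 cm³.
Support = 0.30 × 33.5 = 10.05 cm³.
Total printed volume: 13.7 + 5.94 + 10.05 → 29.69 cm³.
Mass = 29.69 × 1.1, so 32.659 g.
Cost = 32.659 g / 1000 × $46.3/kg = $1.51.

$1.51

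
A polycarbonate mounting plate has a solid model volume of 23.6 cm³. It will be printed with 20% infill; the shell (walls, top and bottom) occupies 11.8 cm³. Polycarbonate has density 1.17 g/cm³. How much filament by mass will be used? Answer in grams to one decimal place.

16.6 g

Interior volume = 23.6 − 11.8 = 11.8 cm³.
Deposited infill: 0.20 × 11.8 → 2.36 cm³.
Deposited volume: 11.8 + 2.36 → 14.16 cm³.
Mass = 14.16 × 1.17 = 16.5672 g.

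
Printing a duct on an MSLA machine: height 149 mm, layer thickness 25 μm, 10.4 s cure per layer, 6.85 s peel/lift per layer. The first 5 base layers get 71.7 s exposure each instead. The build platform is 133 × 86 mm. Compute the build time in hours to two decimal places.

Layers = ⌈149/0.025⌉ = 5960.
Base layers = 5 × (71.7 + 6.85), so 392.75 s.
Regular layers = 5955 × (10.4 + 6.85) = 102723.75 s.
Total = 392.75 + 102723.75 = 103116.5 s = 28.64 hours.

28.64 hours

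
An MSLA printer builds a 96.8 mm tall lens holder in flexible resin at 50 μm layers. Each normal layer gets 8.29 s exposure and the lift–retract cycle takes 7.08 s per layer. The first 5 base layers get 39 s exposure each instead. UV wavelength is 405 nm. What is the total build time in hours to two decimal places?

8.31 hours

Number of layers: 96.8 / 0.05 → 1936 (rounded up).
Burn-in layers = 5 × (39 + 7.08), so 230.4 s.
Remaining layers = 1931 × (8.29 + 7.08) = 29679.47 s.
Sum: 230.4 + 29679.47 = 29909.87 s → 8.31 hours.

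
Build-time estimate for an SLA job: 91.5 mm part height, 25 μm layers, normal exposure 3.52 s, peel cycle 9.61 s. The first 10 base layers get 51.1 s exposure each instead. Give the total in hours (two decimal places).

13.48 hours

Layers = ⌈91.5/0.025⌉ = 3660.
Bottom layers = 10 × (51.1 + 9.61), so 607.1 s.
Remaining layers = 3650 × (3.52 + 9.61) = 47924.5 s.
Sum: 607.1 + 47924.5 = 48531.6 s → 13.48 hours.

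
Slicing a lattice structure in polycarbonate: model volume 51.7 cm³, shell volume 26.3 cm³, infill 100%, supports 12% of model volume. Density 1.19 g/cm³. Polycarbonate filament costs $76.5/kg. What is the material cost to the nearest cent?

$5.27

Interior volume = 51.7 − 26.3 = 25.4 cm³.
Infill volume = 1.00 × 25.4 = 25.4 cm³.
Support = 0.12 × 51.7 = 6.204 cm³.
Total printed volume = 26.3 + 25.4 + 6.204 = 57.904 cm³.
Mass = 57.904 × 1.19 = 68.90576 g.
Cost = 68.90576 g / 1000 × $76.5/kg = $5.27.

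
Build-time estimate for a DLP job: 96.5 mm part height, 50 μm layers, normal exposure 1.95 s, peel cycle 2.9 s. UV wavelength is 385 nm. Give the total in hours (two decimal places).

2.60 hours

Layers = ⌈96.5/0.05⌉ = 1930.
Per-layer time: 1.95 + 2.9 → 4.85 s.
Build time: 1930 × 4.85 s = 9360.5 s, i.e. 2.60 hours.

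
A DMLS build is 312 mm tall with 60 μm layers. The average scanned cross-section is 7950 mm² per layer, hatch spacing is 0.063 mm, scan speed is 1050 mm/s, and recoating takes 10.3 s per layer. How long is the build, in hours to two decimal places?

Layers = ⌈312/0.06⌉ = 5200.
Hatch length per layer = 7950 / 0.063 = 126190.5 mm.
Per-layer scan time = 126190.5 / 1050 = 120.1814 s.
Per-layer time: 120.1814 + 10.3 → 130.4814 s.
5200 layers × 130.4814 s/layer = 678503.28 s, i.e. 188.47 hours.

188.47 hours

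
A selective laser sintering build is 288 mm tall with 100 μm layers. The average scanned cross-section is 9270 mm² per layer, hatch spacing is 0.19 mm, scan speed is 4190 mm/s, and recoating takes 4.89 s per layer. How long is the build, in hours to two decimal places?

Number of layers: 288 / 0.1 → 2880 (rounded up).
Scan path per layer = 9270 / 0.19 = 48789.5 mm.
Laser time per layer: 48789.5 / 4190 → 11.6443 s.
Time per layer = 11.6443 + 4.89, so 16.5343 s.
Build time = 2880 × 16.5343 = 47618.784 s = 13.23 hours.

13.23 hours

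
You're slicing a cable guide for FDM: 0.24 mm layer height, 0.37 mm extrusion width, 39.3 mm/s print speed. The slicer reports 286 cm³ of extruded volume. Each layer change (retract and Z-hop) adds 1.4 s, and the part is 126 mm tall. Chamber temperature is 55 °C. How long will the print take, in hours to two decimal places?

22.97 hours

Line area = 0.24 × 0.37, so 0.0888 mm².
Total extruded path = 286000/0.0888 = 3220720.7 mm.
Time extruding: 3220720.7 / 39.3 → 81952.2 s.
Layers = ⌈126/0.24⌉ = 525.
Layer-change overhead: 525 × 1.4 → 735 s.
Total = 81952.2 + 735 = 82687.2 s = 22.97 hours.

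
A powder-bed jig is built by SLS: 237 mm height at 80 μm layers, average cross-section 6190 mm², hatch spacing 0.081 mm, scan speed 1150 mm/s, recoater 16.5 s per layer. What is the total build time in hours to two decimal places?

68.27 hours

Number of layers: 237 / 0.08 → 2963 (rounded up).
Per-layer scan distance = 6190 / 0.081, so 76419.8 mm.
Per-layer scan time: 76419.8 / 1150 → 66.452 s.
Per-layer time: 66.452 + 16.5 → 82.952 s.
Build time = 2963 × 82.952 = 245786.776 s = 68.27 hours.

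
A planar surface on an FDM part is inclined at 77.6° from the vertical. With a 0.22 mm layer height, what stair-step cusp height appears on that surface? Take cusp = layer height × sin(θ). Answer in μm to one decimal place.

h_c = t·sin θ = 0.22 × 0.9767 = 0.214874 mm (214.9 μm).

214.9 μm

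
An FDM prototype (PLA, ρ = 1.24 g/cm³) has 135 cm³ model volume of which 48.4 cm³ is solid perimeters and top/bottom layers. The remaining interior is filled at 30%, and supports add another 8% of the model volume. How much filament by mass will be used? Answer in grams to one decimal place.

Interior volume: 135 − 48.4 → 86.6 cm³.
Infill deposited = 0.30 × 86.6, so 25.98 cm³.
Support = 0.08 × 135 = 10.8 cm³.
Total printed volume = 48.4 + 25.98 + 10.8, so 85.18 cm³.
Mass: 85.18 × 1.24 → 105.6232 g.

105.6 g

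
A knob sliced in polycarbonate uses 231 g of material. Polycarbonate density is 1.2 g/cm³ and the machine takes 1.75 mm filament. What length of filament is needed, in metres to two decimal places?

80.03 m

Volume = 231 g / 1.2 g·cm⁻³ = 192.5 cm³ = 192500 mm³.
A = π r² = π × 0.875² = 2.4053 mm².
L = V/A = 192500/2.4053 = 80031.6 mm → 80.03 m.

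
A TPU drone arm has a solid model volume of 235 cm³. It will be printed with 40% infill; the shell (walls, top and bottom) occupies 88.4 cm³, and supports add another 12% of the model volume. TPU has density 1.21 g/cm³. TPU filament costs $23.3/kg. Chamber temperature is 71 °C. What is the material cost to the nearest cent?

$4.94

Interior volume: 235 − 88.4 → 146.6 cm³.
Deposited infill = 0.40 × 146.6, so 58.64 cm³.
Support: 0.12 × 235 → 28.2 cm³.
Total extruded = 88.4 + 58.64 + 28.2 = 175.24 cm³.
Mass = 175.24 × 1.21, so 212.0404 g.
Cost = 212.0404 g / 1000 × $23.3/kg = $4.94.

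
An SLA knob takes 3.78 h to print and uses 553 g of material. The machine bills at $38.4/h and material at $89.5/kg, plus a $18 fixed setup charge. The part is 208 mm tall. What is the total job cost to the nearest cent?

Machine cost = 38.4 × 3.78 = $145.152.
Material cost = 89.5 × 553/1000, so $49.4935.
Adding setup: 145.152 + 49.4935 + 18 → 212.6455 ≈ $212.65.

$212.65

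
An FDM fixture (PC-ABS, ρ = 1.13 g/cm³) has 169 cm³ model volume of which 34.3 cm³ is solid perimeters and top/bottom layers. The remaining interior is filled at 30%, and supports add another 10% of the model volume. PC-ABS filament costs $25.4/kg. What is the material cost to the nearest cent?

Infill region = 169 − 34.3 = 134.7 cm³.
Infill deposited = 0.30 × 134.7 = 40.41 cm³.
Support: 0.10 × 169 → 16.9 cm³.
Deposited volume = 34.3 + 40.41 + 16.9 = 91.61 cm³.
Mass = 91.61 × 1.13, so 103.5193 g.
At $25.4/kg: 103.5193/1000 × 25.4 = $2.63.

$2.63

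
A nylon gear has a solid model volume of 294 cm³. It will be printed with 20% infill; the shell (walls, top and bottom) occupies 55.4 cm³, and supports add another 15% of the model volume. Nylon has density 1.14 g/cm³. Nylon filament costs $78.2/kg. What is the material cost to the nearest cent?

$13.12

Volume inside the shell = 294 − 55.4, so 238.6 cm³.
Deposited infill = 0.20 × 238.6, so 47.72 cm³.
Support: 0.15 × 294 → 44.1 cm³.
Total extruded = 55.4 + 47.72 + 44.1, so 147.22 cm³.
Mass = 147.22 × 1.14, so 167.8308 g.
At $78.2/kg: 167.8308/1000 × 78.2 = $13.12.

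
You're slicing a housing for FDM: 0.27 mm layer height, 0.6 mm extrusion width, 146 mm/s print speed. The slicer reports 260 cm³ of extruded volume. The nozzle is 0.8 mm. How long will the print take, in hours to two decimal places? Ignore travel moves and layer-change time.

Extrusion cross-section: 0.27 × 0.6 → 0.162 mm².
Toolpath length = 260 cm³ / 0.162 mm² = 260000 / 0.162 = 1604938.3 mm.
Time extruding = 1604938.3 / 146 = 10992.7 s.
In the requested units: 10992.7 s = 3.05 hours.

3.05 hours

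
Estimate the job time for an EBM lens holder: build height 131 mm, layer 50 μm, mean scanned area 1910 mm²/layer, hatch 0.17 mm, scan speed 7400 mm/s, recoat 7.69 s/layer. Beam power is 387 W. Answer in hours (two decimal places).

Number of layers: 131 / 0.05 → 2620 (rounded up).
Hatch length per layer = 1910 / 0.17 = 11235.3 mm.
Beam time per layer = 11235.3 / 7400 = 1.5183 s.
Layer cycle = 1.5183 + 7.69 = 9.2083 s.
2620 layers × 9.2083 s/layer = 24125.746 s, i.e. 6.70 hours.

6.70 hours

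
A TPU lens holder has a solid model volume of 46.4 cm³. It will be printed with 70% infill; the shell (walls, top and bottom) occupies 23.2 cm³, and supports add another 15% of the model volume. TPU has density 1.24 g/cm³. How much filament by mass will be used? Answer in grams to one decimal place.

Volume inside the shell = 46.4 − 23.2, so 23.2 cm³.
Infill deposited = 0.70 × 23.2, so 16.24 cm³.
Support = 0.15 × 46.4 = 6.96 cm³.
Total printed volume: 23.2 + 16.24 + 6.96 → 46.4 cm³.
Mass: 46.4 × 1.24 → 57.536 g.

57.5 g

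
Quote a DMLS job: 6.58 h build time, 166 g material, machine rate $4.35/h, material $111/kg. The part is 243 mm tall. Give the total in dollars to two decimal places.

$47.05

Machine cost: 4.35 × 6.58 → $28.623.
Feedstock cost = 111 × 166/1000, so $18.426.
Job cost: 28.623 + 18.426 = 47.049 ≈ $47.05.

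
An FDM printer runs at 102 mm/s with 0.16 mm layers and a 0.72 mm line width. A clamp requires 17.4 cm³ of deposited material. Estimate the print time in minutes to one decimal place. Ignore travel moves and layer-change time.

24.7 minutes

Extrusion cross-section = 0.16 × 0.72, so 0.1152 mm².
Total extruded path = 17400/0.1152 = 151041.7 mm.
Extrusion time = 151041.7 / 102 = 1480.8 s.
Converting: 1480.8 s = 24.7 minutes.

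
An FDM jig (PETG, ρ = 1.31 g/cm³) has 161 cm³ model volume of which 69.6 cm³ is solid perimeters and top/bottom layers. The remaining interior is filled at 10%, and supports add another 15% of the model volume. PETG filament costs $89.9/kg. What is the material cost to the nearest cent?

Infill region: 161 − 69.6 → 91.4 cm³.
Infill volume = 0.10 × 91.4, so 9.14 cm³.
Support: 0.15 × 161 → 24.15 cm³.
Total extruded = 69.6 + 9.14 + 24.15, so 102.89 cm³.
Mass: 102.89 × 1.31 → 134.7859 g.
Cost = 134.7859 g / 1000 × $89.9/kg = $12.12.

$12.12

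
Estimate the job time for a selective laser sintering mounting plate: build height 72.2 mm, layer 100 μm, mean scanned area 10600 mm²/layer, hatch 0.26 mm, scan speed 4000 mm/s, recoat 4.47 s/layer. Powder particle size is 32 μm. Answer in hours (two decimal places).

Layer count = ceil(72.2 / 0.1) = 722.
Scan path per layer: 10600 / 0.26 → 40769.2 mm.
Scan time per layer: 40769.2 / 4000 → 10.1923 s.
Per-layer time: 10.1923 + 4.47 → 14.6623 s.
Total: 722 × 14.6623 s = 10586.1806 s → 2.94 hours.

2.94 hours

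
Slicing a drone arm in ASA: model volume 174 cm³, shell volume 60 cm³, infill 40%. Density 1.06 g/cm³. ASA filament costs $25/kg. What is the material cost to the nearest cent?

$2.80

Infill region: 174 − 60 → 114 cm³.
Deposited infill: 0.40 × 114 → 45.6 cm³.
Total printed volume = 60 + 45.6 = 105.6 cm³.
Mass = 105.6 × 1.06, so 111.936 g.
At $25/kg: 111.936/1000 × 25 = $2.80.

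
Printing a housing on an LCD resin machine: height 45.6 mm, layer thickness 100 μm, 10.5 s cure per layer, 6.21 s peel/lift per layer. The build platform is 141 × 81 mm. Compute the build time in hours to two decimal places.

Layer count = ceil(45.6 / 0.1) = 456.
Per-layer time = 10.5 + 6.21 = 16.71 s.
Total = 456 × 16.71 = 7619.76 s = 2.12 hours.

2.12 hours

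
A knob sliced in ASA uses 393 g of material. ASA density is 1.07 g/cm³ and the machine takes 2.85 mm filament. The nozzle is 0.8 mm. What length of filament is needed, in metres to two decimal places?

57.57 m

Volume = 393 g / 1.07 g·cm⁻³ = 367.2897 cm³ = 367289.7 mm³.
A = π r² = π × 1.425² = 6.3794 mm².
Length = 367289.7 / 6.3794 = 57574.33 mm = 57.57 m.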